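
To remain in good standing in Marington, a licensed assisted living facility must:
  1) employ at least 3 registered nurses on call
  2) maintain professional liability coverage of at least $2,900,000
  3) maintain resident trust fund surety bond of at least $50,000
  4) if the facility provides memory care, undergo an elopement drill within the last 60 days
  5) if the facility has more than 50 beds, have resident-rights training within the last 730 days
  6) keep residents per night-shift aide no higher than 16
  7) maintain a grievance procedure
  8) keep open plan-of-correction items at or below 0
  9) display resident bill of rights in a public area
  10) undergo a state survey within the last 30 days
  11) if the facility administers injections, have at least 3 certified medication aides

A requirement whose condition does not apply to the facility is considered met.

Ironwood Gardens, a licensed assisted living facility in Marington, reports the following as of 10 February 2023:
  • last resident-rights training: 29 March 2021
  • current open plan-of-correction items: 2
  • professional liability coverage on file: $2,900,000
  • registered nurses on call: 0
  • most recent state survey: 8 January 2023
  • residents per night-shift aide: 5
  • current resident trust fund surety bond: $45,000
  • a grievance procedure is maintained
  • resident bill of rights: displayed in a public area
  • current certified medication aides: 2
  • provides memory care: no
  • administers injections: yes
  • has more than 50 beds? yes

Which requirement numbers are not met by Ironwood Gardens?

1. registered nurses on call 0 < 3 → not met
2. professional liability coverage $2,900,000 ≥ $2,900,000 → met
3. resident trust fund surety bond $45,000 < $50,000 → not met
4. condition 'provides memory care' does not hold → requirement n/a → met
5. condition 'has more than 50 beds' holds; resident-rights training 683 days ago vs limit 730 → met
6. residents per night-shift aide 5 ≤ 16 → met
7. grievance procedure present → met
8. open plan-of-correction items 2 > 0 → not met
9. resident bill of rights present → met
10. state survey 33 days ago vs limit 30 → not met
11. condition 'administers injections' holds; certified medication aides 2 < 3 → not met
Not met: 1, 3, 8, 10, 11

1, 3, 8, 10, 11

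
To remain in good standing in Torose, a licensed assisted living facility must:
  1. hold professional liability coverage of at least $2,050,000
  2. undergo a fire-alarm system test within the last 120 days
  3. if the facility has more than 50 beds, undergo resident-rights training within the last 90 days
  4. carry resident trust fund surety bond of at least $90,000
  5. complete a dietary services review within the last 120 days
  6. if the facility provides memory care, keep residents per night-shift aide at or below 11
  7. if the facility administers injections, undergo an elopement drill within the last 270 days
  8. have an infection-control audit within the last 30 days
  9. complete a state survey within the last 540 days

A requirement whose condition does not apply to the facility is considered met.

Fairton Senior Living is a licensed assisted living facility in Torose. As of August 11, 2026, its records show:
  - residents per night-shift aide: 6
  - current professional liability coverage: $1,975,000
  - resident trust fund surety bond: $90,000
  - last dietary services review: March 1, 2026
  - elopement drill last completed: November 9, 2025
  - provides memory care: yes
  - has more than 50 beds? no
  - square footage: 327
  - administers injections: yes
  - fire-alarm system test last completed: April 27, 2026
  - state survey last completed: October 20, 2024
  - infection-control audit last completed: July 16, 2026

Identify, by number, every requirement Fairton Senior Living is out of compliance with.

1. professional liability coverage $1,975,000 < $2,050,000 → not met
2. fire-alarm system test 106 days ago vs limit 120 → met
3. condition 'has more than 50 beds' does not hold → requirement n/a → met
4. resident trust fund surety bond $90,000 ≥ $90,000 → met
5. dietary services review 163 days ago vs limit 120 → not met
6. condition 'provides memory care' holds; residents per night-shift aide 6 ≤ 11 → met
7. condition 'administers injections' holds; elopement drill 275 days ago vs limit 270 → not met
8. infection-control audit 26 days ago vs limit 30 → met
9. state survey 660 days ago vs limit 540 → not met
Not met: 1, 5, 7, 9

1, 5, 7, 9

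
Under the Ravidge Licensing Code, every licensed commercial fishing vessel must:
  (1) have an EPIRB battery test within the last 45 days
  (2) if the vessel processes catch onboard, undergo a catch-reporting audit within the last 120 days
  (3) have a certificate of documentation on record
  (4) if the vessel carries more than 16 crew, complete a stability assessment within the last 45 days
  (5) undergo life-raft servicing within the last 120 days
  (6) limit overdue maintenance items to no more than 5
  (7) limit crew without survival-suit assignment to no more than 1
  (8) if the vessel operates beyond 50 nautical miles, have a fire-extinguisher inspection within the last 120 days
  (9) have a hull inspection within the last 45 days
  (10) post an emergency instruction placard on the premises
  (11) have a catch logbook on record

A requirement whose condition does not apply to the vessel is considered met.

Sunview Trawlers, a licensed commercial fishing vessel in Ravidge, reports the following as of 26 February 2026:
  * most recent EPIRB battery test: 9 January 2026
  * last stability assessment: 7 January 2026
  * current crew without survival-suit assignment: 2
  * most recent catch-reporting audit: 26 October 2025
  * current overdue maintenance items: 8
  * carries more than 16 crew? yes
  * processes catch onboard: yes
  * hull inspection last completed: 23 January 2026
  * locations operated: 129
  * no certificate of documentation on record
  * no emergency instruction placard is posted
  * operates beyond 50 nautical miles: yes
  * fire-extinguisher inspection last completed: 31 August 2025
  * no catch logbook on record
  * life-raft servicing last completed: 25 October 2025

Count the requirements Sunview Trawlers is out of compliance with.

1. EPIRB battery test 48 days ago vs limit 45 → not met
2. condition 'processes catch onboard' holds; catch-reporting audit 123 days ago vs limit 120 → not met
3. certificate of documentation absent → not met
4. condition 'carries more than 16 crew' holds; stability assessment 50 days ago vs limit 45 → not met
5. life-raft servicing 124 days ago vs limit 120 → not met
6. overdue maintenance items 8 > 5 → not met
7. crew without survival-suit assignment 2 > 1 → not met
8. condition 'operates beyond 50 nautical miles' holds; fire-extinguisher inspection 179 days ago vs limit 120 → not met
9. hull inspection 34 days ago vs limit 45 → met
10. emergency instruction placard absent → not met
11. catch logbook absent → not met
Not met: 10 of 11

10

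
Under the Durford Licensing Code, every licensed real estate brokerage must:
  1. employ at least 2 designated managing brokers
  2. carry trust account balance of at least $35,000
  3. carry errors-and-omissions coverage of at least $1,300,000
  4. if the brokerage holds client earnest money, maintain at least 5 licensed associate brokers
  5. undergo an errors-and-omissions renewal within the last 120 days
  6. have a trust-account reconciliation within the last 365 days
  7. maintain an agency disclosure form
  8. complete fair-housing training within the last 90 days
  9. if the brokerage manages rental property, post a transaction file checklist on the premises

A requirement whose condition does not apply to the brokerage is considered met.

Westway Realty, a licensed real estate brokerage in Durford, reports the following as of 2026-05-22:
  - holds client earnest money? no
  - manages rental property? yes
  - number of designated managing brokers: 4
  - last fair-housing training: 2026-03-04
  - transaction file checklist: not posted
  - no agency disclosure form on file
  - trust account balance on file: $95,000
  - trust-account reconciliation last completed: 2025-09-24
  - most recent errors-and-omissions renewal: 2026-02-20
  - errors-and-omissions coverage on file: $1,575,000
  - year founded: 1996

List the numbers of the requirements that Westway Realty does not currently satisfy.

1. designated managing brokers 4 ≥ 2 → met
2. trust account balance $95,000 ≥ $35,000 → met
3. errors-and-omissions coverage $1,575,000 ≥ $1,300,000 → met
4. condition 'holds client earnest money' does not hold → requirement n/a → met
5. errors-and-omissions renewal 91 days ago vs limit 120 → met
6. trust-account reconciliation 240 days ago vs limit 365 → met
7. agency disclosure form absent → not met
8. fair-housing training 79 days ago vs limit 90 → met
9. condition 'manages rental property' holds; transaction file checklist absent → not met
Not met: 7, 9

7, 9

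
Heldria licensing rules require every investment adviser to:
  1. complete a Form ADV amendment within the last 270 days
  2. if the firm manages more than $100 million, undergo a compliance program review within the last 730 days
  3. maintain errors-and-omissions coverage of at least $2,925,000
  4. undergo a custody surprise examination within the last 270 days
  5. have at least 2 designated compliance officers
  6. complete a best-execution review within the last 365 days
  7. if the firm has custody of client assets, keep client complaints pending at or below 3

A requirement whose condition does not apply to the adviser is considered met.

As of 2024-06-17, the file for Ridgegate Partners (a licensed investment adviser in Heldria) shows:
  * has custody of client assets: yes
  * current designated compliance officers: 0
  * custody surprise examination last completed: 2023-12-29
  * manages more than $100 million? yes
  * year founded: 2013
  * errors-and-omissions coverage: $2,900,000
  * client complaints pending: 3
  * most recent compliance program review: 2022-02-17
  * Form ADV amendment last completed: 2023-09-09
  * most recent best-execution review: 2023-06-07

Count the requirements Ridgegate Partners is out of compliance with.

5

1. Form ADV amendment 282 days ago vs limit 270 → not met
2. condition 'manages more than $100 million' holds; compliance program review 851 days ago vs limit 730 → not met
3. errors-and-omissions coverage $2,900,000 < $2,925,000 → not met
4. custody surprise examination 171 days ago vs limit 270 → met
5. designated compliance officers 0 < 2 → not met
6. best-execution review 376 days ago vs limit 365 → not met
7. condition 'has custody of client assets' holds; client complaints pending 3 ≤ 3 → met
Not met: 5 of 7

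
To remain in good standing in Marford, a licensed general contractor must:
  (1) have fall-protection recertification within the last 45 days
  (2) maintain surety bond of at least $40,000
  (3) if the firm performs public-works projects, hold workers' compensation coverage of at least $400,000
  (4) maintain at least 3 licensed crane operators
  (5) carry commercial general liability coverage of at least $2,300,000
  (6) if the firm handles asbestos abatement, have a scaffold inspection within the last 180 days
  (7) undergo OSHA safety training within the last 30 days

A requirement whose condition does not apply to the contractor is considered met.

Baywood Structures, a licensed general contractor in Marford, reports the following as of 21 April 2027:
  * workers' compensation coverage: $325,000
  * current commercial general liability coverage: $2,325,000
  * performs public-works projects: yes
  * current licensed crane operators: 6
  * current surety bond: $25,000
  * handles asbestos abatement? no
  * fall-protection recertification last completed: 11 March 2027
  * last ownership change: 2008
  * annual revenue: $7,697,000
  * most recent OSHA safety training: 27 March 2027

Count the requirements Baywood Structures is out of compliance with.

1. fall-protection recertification 41 days ago vs limit 45 → met
2. surety bond $25,000 < $40,000 → not met
3. condition 'performs public-works projects' holds; workers' compensation coverage $325,000 < $400,000 → not met
4. licensed crane operators 6 ≥ 3 → met
5. commercial general liability coverage $2,325,000 ≥ $2,300,000 → met
6. condition 'handles asbestos abatement' does not hold → requirement n/a → met
7. OSHA safety training 25 days ago vs limit 30 → met
Not met: 2 of 7

2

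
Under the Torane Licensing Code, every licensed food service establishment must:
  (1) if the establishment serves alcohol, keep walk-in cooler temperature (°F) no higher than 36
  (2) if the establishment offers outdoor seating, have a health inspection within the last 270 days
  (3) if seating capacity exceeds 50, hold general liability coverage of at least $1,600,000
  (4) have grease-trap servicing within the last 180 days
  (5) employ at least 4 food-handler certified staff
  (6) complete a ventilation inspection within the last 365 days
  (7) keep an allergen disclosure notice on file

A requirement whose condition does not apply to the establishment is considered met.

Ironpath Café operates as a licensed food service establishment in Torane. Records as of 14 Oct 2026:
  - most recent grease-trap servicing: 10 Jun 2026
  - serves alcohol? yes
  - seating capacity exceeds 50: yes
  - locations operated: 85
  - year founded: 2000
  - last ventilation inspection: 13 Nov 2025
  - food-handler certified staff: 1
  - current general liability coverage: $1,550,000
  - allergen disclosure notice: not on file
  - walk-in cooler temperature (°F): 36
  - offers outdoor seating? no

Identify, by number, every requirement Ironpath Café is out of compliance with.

1. condition 'serves alcohol' holds; walk-in cooler temperature (°F) 36 ≤ 36 → met
2. condition 'offers outdoor seating' does not hold → requirement n/a → met
3. condition 'seating capacity exceeds 50' holds; general liability coverage $1,550,000 < $1,600,000 → not met
4. grease-trap servicing 126 days ago vs limit 180 → met
5. food-handler certified staff 1 < 4 → not met
6. ventilation inspection 335 days ago vs limit 365 → met
7. allergen disclosure notice absent → not met
Not met: 3, 5, 7

3, 5, 7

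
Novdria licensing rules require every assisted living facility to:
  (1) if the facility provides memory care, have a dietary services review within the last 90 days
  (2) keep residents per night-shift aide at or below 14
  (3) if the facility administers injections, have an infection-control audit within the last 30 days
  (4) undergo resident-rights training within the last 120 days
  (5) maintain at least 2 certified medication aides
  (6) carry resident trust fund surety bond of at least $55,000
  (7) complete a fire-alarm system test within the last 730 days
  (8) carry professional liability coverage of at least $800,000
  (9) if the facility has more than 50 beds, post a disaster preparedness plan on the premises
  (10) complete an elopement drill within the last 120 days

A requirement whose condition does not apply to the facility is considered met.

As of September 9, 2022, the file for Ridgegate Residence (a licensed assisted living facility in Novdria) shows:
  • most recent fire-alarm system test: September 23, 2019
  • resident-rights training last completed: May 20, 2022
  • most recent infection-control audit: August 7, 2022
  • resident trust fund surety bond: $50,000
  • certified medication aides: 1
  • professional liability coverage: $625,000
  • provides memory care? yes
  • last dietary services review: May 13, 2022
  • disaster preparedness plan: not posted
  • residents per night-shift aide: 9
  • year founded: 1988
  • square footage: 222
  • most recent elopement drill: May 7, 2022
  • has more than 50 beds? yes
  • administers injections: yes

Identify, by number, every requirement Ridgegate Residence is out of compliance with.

1. condition 'provides memory care' holds; dietary services review 119 days ago vs limit 90 → not met
2. residents per night-shift aide 9 ≤ 14 → met
3. condition 'administers injections' holds; infection-control audit 33 days ago vs limit 30 → not met
4. resident-rights training 112 days ago vs limit 120 → met
5. certified medication aides 1 < 2 → not met
6. resident trust fund surety bond $50,000 < $55,000 → not met
7. fire-alarm system test 1082 days ago vs limit 730 → not met
8. professional liability coverage $625,000 < $800,000 → not met
9. condition 'has more than 50 beds' holds; disaster preparedness plan absent → not met
10. elopement drill 125 days ago vs limit 120 → not met
Not met: 1, 3, 5, 6, 7, 8, 9, 10

1, 3, 5, 6, 7, 8, 9, 10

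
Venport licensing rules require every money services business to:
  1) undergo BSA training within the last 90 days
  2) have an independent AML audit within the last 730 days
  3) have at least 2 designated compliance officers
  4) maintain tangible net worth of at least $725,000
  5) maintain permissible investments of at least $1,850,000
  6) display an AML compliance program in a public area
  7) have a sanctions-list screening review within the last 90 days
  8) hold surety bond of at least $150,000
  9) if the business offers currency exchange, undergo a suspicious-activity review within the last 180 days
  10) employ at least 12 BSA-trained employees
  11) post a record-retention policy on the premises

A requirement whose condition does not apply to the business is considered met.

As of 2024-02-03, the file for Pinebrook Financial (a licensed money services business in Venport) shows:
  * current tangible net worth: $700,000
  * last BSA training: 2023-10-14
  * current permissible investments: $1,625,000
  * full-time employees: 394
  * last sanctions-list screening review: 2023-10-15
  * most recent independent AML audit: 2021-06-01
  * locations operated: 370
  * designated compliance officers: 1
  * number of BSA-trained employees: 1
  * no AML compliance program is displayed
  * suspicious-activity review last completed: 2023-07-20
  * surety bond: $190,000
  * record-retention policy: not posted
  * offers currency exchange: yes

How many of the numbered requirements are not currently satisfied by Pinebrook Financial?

10

1. BSA training 112 days ago vs limit 90 → not met
2. independent AML audit 977 days ago vs limit 730 → not met
3. designated compliance officers 1 < 2 → not met
4. tangible net worth $700,000 < $725,000 → not met
5. permissible investments $1,625,000 < $1,850,000 → not met
6. AML compliance program absent → not met
7. sanctions-list screening review 111 days ago vs limit 90 → not met
8. surety bond $190,000 ≥ $150,000 → met
9. condition 'offers currency exchange' holds; suspicious-activity review 198 days ago vs limit 180 → not met
10. BSA-trained employees 1 < 12 → not met
11. record-retention policy absent → not met
Not met: 10 of 11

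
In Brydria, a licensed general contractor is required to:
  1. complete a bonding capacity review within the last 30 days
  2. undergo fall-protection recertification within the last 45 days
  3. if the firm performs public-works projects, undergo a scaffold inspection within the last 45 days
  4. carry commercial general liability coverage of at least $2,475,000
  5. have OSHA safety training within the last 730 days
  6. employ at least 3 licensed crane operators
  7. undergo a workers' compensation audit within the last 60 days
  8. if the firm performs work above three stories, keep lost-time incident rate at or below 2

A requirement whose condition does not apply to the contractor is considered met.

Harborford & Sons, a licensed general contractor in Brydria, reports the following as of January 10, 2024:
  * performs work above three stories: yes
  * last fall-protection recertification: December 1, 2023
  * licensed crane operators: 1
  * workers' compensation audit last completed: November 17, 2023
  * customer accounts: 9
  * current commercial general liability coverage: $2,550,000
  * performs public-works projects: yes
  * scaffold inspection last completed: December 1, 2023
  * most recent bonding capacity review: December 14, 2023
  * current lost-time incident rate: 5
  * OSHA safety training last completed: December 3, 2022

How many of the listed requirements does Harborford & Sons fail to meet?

2

1. bonding capacity review 27 days ago vs limit 30 → met
2. fall-protection recertification 40 days ago vs limit 45 → met
3. condition 'performs public-works projects' holds; scaffold inspection 40 days ago vs limit 45 → met
4. commercial general liability coverage $2,550,000 ≥ $2,475,000 → met
5. OSHA safety training 403 days ago vs limit 730 → met
6. licensed crane operators 1 < 3 → not met
7. workers' compensation audit 54 days ago vs limit 60 → met
8. condition 'performs work above three stories' holds; lost-time incident rate 5 > 2 → not met
Not met: 2 of 8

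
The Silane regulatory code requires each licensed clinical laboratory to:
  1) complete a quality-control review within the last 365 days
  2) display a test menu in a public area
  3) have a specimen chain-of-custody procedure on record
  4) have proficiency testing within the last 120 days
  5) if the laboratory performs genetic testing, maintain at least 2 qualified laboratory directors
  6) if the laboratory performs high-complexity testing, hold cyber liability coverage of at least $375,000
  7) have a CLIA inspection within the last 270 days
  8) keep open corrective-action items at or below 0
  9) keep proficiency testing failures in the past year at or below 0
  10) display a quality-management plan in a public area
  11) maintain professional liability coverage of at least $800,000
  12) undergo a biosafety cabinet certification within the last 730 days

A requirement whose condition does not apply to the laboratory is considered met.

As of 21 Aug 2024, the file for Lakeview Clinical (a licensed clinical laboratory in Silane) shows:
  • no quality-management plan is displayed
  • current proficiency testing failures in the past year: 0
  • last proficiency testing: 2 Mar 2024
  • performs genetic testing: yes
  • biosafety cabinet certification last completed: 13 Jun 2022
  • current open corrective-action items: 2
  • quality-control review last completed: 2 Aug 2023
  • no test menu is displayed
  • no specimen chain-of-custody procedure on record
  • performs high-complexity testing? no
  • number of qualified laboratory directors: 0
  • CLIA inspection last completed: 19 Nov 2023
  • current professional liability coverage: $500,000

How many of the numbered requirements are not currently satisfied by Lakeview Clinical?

1. quality-control review 385 days ago vs limit 365 → not met
2. test menu absent → not met
3. specimen chain-of-custody procedure absent → not met
4. proficiency testing 172 days ago vs limit 120 → not met
5. condition 'performs genetic testing' holds; qualified laboratory directors 0 < 2 → not met
6. condition 'performs high-complexity testing' does not hold → requirement n/a → met
7. CLIA inspection 276 days ago vs limit 270 → not met
8. open corrective-action items 2 > 0 → not met
9. proficiency testing failures in the past year 0 ≤ 0 → met
10. quality-management plan absent → not met
11. professional liability coverage $500,000 < $800,000 → not met
12. biosafety cabinet certification 800 days ago vs limit 730 → not met
Not met: 10 of 12

10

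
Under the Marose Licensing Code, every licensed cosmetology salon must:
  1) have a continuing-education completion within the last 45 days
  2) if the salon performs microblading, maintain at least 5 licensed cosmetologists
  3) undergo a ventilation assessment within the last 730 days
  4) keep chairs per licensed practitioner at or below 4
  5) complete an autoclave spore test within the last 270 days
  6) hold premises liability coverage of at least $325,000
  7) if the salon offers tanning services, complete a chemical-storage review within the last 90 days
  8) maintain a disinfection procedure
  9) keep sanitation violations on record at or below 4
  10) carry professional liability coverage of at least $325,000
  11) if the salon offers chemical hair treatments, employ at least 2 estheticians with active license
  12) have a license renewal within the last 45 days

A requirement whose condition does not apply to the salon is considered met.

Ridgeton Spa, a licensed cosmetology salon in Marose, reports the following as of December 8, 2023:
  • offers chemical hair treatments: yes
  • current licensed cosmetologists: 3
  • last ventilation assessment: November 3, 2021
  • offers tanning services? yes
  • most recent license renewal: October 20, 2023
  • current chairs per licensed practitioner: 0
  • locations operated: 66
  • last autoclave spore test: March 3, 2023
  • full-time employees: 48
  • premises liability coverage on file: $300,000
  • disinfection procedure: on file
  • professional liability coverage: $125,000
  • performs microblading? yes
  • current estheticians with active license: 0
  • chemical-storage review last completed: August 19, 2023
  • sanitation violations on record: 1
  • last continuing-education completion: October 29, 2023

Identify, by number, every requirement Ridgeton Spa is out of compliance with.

2, 3, 5, 6, 7, 10, 11, 12

1. continuing-education completion 40 days ago vs limit 45 → met
2. condition 'performs microblading' holds; licensed cosmetologists 3 < 5 → not met
3. ventilation assessment 765 days ago vs limit 730 → not met
4. chairs per licensed practitioner 0 ≤ 4 → met
5. autoclave spore test 280 days ago vs limit 270 → not met
6. premises liability coverage $300,000 < $325,000 → not met
7. condition 'offers tanning services' holds; chemical-storage review 111 days ago vs limit 90 → not met
8. disinfection procedure present → met
9. sanitation violations on record 1 ≤ 4 → met
10. professional liability coverage $125,000 < $325,000 → not met
11. condition 'offers chemical hair treatments' holds; estheticians with active license 0 < 2 → not met
12. license renewal 49 days ago vs limit 45 → not met
Not met: 2, 3, 5, 6, 7, 10, 11, 12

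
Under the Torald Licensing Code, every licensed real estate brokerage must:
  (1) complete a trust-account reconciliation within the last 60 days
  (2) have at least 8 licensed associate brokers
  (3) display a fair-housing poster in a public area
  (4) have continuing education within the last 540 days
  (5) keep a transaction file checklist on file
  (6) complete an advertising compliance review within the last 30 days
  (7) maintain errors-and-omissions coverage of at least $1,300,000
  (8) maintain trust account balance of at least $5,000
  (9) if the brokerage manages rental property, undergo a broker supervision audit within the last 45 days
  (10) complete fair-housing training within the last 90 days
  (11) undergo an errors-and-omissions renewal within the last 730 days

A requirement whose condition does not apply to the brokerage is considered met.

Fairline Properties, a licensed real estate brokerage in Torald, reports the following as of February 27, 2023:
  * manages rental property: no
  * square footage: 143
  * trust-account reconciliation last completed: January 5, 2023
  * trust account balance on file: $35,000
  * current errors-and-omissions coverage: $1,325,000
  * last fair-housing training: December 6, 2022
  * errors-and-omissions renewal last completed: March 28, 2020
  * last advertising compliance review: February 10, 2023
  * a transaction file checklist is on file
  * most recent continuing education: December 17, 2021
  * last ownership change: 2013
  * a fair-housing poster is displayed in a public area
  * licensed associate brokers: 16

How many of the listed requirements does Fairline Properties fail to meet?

1. trust-account reconciliation 53 days ago vs limit 60 → met
2. licensed associate brokers 16 ≥ 8 → met
3. fair-housing poster present → met
4. continuing education 437 days ago vs limit 540 → met
5. transaction file checklist present → met
6. advertising compliance review 17 days ago vs limit 30 → met
7. errors-and-omissions coverage $1,325,000 ≥ $1,300,000 → met
8. trust account balance $35,000 ≥ $5,000 → met
9. condition 'manages rental property' does not hold → requirement n/a → met
10. fair-housing training 83 days ago vs limit 90 → met
11. errors-and-omissions renewal 1066 days ago vs limit 730 → not met
Not met: 1 of 11

1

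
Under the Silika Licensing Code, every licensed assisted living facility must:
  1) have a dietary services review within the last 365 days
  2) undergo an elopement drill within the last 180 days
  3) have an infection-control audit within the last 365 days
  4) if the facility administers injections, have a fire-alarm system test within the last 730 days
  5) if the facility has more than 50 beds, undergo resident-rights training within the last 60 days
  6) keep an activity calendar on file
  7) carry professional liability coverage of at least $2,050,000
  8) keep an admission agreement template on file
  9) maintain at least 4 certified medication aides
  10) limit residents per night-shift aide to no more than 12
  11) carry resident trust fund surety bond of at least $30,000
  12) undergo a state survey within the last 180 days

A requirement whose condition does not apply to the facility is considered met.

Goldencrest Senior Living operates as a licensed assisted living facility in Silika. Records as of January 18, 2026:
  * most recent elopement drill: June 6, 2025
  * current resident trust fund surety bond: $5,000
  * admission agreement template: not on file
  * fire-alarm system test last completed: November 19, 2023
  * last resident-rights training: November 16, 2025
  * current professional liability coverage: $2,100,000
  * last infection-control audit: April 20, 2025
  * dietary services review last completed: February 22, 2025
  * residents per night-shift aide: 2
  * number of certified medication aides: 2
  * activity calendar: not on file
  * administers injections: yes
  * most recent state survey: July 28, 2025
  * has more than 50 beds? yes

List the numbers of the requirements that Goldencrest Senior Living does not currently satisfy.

1. dietary services review 330 days ago vs limit 365 → met
2. elopement drill 226 days ago vs limit 180 → not met
3. infection-control audit 273 days ago vs limit 365 → met
4. condition 'administers injections' holds; fire-alarm system test 791 days ago vs limit 730 → not met
5. condition 'has more than 50 beds' holds; resident-rights training 63 days ago vs limit 60 → not met
6. activity calendar absent → not met
7. professional liability coverage $2,100,000 ≥ $2,050,000 → met
8. admission agreement template absent → not met
9. certified medication aides 2 < 4 → not met
10. residents per night-shift aide 2 ≤ 12 → met
11. resident trust fund surety bond $5,000 < $30,000 → not met
12. state survey 174 days ago vs limit 180 → met
Not met: 2, 4, 5, 6, 8, 9, 11

2, 4, 5, 6, 8, 9, 11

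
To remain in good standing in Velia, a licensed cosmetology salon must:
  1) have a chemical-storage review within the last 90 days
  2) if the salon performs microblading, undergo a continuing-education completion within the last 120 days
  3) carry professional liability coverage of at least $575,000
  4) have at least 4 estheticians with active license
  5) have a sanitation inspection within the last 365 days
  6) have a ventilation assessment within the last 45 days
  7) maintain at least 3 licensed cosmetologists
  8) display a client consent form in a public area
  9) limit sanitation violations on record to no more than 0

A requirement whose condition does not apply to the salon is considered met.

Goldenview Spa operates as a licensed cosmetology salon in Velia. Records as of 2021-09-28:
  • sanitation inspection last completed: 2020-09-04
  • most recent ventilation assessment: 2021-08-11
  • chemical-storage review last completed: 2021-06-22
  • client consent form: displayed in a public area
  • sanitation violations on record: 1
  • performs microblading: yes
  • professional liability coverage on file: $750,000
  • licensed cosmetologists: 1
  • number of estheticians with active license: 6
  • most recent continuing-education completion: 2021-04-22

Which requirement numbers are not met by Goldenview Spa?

1. chemical-storage review 98 days ago vs limit 90 → not met
2. condition 'performs microblading' holds; continuing-education completion 159 days ago vs limit 120 → not met
3. professional liability coverage $750,000 ≥ $575,000 → met
4. estheticians with active license 6 ≥ 4 → met
5. sanitation inspection 389 days ago vs limit 365 → not met
6. ventilation assessment 48 days ago vs limit 45 → not met
7. licensed cosmetologists 1 < 3 → not met
8. client consent form present → met
9. sanitation violations on record 1 > 0 → not met
Not met: 1, 2, 5, 6, 7, 9

1, 2, 5, 6, 7, 9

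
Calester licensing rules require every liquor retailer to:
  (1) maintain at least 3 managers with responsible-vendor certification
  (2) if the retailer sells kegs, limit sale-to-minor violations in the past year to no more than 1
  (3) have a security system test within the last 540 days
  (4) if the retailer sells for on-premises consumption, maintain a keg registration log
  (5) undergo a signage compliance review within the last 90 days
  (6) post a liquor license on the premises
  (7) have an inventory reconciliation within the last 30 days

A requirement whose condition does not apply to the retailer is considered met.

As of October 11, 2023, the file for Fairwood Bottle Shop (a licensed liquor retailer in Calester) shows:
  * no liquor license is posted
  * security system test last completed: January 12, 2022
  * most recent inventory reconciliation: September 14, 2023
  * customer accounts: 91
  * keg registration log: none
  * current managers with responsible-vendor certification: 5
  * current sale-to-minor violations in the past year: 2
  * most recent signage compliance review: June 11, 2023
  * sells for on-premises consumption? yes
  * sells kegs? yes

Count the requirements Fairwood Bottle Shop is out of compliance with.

5

1. managers with responsible-vendor certification 5 ≥ 3 → met
2. condition 'sells kegs' holds; sale-to-minor violations in the past year 2 > 1 → not met
3. security system test 637 days ago vs limit 540 → not met
4. condition 'sells for on-premises consumption' holds; keg registration log absent → not met
5. signage compliance review 122 days ago vs limit 90 → not met
6. liquor license absent → not met
7. inventory reconciliation 27 days ago vs limit 30 → met
Not met: 5 of 7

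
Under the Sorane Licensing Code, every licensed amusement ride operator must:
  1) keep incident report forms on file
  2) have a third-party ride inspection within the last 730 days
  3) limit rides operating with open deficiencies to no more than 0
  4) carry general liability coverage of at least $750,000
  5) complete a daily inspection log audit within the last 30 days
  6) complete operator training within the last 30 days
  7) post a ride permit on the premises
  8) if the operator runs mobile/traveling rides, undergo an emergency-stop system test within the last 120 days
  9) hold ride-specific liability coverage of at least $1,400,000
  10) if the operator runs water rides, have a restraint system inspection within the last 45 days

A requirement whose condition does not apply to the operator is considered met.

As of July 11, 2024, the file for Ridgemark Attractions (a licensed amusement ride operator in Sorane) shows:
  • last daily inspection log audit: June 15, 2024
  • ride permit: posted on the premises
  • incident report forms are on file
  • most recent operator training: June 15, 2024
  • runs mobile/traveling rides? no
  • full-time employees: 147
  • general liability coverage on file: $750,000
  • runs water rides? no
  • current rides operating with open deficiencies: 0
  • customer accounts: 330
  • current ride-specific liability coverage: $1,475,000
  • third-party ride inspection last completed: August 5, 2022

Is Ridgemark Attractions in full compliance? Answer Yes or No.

1. incident report forms present → met
2. third-party ride inspection 706 days ago vs limit 730 → met
3. rides operating with open deficiencies 0 ≤ 0 → met
4. general liability coverage $750,000 ≥ $750,000 → met
5. daily inspection log audit 26 days ago vs limit 30 → met
6. operator training 26 days ago vs limit 30 → met
7. ride permit present → met
8. condition 'runs mobile/traveling rides' does not hold → requirement n/a → met
9. ride-specific liability coverage $1,475,000 ≥ $1,400,000 → met
10. condition 'runs water rides' does not hold → requirement n/a → met
All met.

Yes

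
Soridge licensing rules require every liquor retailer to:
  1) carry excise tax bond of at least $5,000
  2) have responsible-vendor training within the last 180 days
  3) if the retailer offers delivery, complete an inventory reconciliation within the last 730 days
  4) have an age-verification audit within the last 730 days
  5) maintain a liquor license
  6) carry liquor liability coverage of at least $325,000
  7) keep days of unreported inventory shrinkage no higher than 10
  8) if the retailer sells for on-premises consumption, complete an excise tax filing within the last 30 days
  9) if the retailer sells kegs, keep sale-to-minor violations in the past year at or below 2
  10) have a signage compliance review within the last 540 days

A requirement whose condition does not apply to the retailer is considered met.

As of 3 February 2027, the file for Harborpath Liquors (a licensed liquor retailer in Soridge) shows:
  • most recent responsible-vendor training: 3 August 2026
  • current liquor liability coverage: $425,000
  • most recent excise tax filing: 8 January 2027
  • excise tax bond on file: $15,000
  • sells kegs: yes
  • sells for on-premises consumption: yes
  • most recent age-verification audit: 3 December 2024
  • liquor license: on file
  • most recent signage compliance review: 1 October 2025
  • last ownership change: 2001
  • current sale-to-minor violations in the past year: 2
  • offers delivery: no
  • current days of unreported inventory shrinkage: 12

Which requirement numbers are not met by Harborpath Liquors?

1. excise tax bond $15,000 ≥ $5,000 → met
2. responsible-vendor training 184 days ago vs limit 180 → not met
3. condition 'offers delivery' does not hold → requirement n/a → met
4. age-verification audit 792 days ago vs limit 730 → not met
5. liquor license present → met
6. liquor liability coverage $425,000 ≥ $325,000 → met
7. days of unreported inventory shrinkage 12 > 10 → not met
8. condition 'sells for on-premises consumption' holds; excise tax filing 26 days ago vs limit 30 → met
9. condition 'sells kegs' holds; sale-to-minor violations in the past year 2 ≤ 2 → met
10. signage compliance review 490 days ago vs limit 540 → met
Not met: 2, 4, 7

2, 4, 7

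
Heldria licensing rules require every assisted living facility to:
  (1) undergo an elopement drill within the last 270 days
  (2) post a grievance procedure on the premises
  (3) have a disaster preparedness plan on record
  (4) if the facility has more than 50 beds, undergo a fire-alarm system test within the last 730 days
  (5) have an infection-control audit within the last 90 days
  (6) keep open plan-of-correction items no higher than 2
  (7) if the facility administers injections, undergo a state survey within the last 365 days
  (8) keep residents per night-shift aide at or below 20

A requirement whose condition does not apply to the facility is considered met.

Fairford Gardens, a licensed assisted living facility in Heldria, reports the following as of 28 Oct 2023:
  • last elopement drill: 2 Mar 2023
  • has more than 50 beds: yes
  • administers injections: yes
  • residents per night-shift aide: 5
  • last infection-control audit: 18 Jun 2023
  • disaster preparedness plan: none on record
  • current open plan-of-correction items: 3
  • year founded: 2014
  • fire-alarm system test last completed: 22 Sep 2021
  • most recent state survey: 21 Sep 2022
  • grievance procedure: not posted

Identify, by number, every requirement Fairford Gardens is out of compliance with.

2, 3, 4, 5, 6, 7

1. elopement drill 240 days ago vs limit 270 → met
2. grievance procedure absent → not met
3. disaster preparedness plan absent → not met
4. condition 'has more than 50 beds' holds; fire-alarm system test 766 days ago vs limit 730 → not met
5. infection-control audit 132 days ago vs limit 90 → not met
6. open plan-of-correction items 3 > 2 → not met
7. condition 'administers injections' holds; state survey 402 days ago vs limit 365 → not met
8. residents per night-shift aide 5 ≤ 20 → met
Not met: 2, 3, 4, 5, 6, 7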